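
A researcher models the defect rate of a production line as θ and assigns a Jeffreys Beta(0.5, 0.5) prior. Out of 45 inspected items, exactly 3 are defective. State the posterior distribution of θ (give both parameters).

The binomial likelihood is conjugate to the Beta prior: with 3 successes and 42 failures, the posterior is Beta(0.5+3, 0.5+42) = Beta(3.5, 42.5).

Posterior: Beta(3.5, 42.5)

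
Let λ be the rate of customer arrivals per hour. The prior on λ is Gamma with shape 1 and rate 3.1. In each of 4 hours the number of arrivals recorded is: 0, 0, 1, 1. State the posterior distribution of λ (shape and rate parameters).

The Poisson likelihood adds the total count to the shape and the number of exposure periods to the rate. Here ∑xᵢ = 2 and n = 4, so shape 1→3 and rate 3.1→7.1.

Posterior: Gamma(shape=3, rate=7.1)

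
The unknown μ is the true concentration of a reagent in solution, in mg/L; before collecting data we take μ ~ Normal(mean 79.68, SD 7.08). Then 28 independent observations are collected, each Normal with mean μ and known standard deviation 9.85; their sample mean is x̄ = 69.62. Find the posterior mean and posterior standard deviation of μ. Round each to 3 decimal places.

Posterior mean ≈ 70.270; posterior SD ≈ 1.800

Prior precision 1/τ₀² = 1/7.08² = 0.0199496; data precision n/σ² = 28/9.85² = 0.288593.
Posterior precision = 0.0199496 + 0.288593 = 0.308542, giving posterior SD = 1/√0.308542 = 1.800.
Posterior mean = (0.0199496·79.68 + 0.288593·69.62) / 0.308542 = 70.270.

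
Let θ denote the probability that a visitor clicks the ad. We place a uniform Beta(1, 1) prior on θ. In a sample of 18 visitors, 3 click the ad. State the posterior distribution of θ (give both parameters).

Posterior: Beta(4, 16)

Observing 3 successes and 15 failures updates Beta(1, 1) by adding the success and failure counts to the two shape parameters: α = 1+3 = 4, β = 1+15 = 16.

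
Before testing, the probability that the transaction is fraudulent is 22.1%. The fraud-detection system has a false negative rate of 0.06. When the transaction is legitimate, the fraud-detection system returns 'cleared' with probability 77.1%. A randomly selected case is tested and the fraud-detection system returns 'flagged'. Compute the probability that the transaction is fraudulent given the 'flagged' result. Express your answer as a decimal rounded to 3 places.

P(H | E) ≈ 0.538

Write H for 'the transaction is fraudulent'. Prior odds H:¬H = 0.221/0.779 = 0.28370. For the 'flagged' outcome, the likelihood ratio is 0.94/0.229 = 4.1048.
Posterior odds = 0.28370 × 4.1048 = 1.1645, so P(H|E) = 1.1645/(1+1.1645) = 0.538.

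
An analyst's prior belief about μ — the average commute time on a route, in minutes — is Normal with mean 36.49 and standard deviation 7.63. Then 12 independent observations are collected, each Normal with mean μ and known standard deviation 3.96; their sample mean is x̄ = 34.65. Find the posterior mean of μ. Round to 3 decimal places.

Posterior mean ≈ 34.690

Prior precision 1/τ₀² = 1/7.63² = 0.0171771; data precision n/σ² = 12/3.96² = 0.765228.
Posterior precision = 0.0171771 + 0.765228 = 0.782405.
Posterior mean = (0.0171771·36.49 + 0.765228·34.65) / 0.782405 = 34.690.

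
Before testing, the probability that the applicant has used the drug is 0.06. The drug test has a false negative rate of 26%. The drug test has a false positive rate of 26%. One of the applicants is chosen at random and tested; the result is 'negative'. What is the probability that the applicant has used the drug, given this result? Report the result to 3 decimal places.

P(H | E) ≈ 0.022

Let H be the event that the applicant has used the drug. P(H) = 0.06, so P(¬H) = 0.94. With E the 'negative' result, P(E|H) = 0.26 and P(E|¬H) = 0.74.
P(E) = 0.26·0.06 + 0.74·0.94 = 0.015600 + 0.69560 = 0.71120.
By Bayes' theorem, P(H|E) = 0.015600 / 0.71120 = 0.022.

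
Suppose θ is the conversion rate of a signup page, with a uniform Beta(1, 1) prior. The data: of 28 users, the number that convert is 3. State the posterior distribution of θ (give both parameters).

The binomial likelihood is conjugate to the Beta prior: with 3 successes and 25 failures, the posterior is Beta(1+3, 1+25) = Beta(4, 26).

Posterior: Beta(4, 26)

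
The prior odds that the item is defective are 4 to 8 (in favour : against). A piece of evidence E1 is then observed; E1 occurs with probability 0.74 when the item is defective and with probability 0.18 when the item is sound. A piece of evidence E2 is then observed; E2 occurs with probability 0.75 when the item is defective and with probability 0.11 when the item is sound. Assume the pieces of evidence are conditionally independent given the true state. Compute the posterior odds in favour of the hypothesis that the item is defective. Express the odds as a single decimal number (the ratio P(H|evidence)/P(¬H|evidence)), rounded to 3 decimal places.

Prior odds = 4/8 = 0.50000. In log-odds, ln(0.50000) = -0.69315.
Add log likelihood ratios: ln(4.1111) + ln(6.8182) = 3.3333.
Posterior log-odds = 2.6401, so posterior odds = exp(2.6401) = 14.015.

Posterior odds ≈ 14.015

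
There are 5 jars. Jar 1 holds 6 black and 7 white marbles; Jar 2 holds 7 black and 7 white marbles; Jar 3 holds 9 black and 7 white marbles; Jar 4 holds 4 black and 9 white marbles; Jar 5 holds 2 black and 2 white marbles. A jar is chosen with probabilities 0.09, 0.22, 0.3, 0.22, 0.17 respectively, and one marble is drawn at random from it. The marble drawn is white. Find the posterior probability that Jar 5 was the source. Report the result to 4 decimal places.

Posterior probability ≈ 0.1613

P(white|Jar 1) = 0.5385; P(white|Jar 2) = 0.5; P(white|Jar 3) = 0.4375; P(white|Jar 4) = 0.6923; P(white|Jar 5) = 0.5.
Prior × likelihood for each source: 0.09·0.5385=0.04846, 0.22·0.5=0.1100, 0.3·0.4375=0.1313, 0.22·0.6923=0.1523, 0.17·0.5=0.08500. Summing gives P(white) = 0.52702.
P(Jar 5 | white) = 0.08500 / 0.52702 = 0.1613.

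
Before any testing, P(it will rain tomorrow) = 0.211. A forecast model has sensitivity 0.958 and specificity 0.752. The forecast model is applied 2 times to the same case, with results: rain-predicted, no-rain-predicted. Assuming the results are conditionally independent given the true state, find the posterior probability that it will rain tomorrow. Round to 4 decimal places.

Posterior P(H) ≈ 0.0545

Let H be the event that it will rain tomorrow; start with P(H) = 0.211. P('rain-predicted'|H) = 0.958, P('rain-predicted'|¬H) = 0.248.
Update on result 1 ('rain-predicted'): P(H) ← 0.958·0.2110 / (0.958·0.2110 + 0.248·0.7890) = 0.20214/0.39781 = 0.5081.
Update on result 2 ('no-rain-predicted'): P(H) ← 0.042·0.5081 / (0.042·0.5081 + 0.752·0.4919) = 0.021341/0.39123 = 0.0545.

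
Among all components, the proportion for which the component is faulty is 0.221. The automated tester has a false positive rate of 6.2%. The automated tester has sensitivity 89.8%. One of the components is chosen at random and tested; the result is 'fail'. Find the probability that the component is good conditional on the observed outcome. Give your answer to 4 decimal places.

P(¬H | E) ≈ 0.1957

Write H for 'the component is faulty'. Prior odds H:¬H = 0.221/0.779 = 0.28370. For the 'fail' outcome, the likelihood ratio is 0.898/0.062 = 14.484.
Posterior odds = 0.28370 × 14.484 = 4.1090, so P(H|E) = 4.1090/(1+4.1090) = 0.8043. Then P(¬H|E) = 1 − 0.8043 = 0.1957.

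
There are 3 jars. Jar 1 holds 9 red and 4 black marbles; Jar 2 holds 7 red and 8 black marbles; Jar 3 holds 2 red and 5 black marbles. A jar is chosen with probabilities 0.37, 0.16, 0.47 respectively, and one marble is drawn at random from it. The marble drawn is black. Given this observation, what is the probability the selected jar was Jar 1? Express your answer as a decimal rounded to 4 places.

Posterior probability ≈ 0.2128

Tabulate prior·likelihood by source: [1] prior 0.37, lik 0.3077, product 0.1138; [2] prior 0.16, lik 0.5333, product 0.08533; [3] prior 0.47, lik 0.7143, product 0.3357.
Normalizing constant = 0.53489; the posterior for Jar 1 is its product over the sum, 0.1138/0.53489 = 0.2128.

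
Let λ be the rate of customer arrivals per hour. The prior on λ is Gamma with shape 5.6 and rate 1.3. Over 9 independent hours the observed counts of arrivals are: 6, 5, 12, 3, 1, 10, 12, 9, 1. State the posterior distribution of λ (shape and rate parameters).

Posterior: Gamma(shape=64.6, rate=10.3)

The Poisson likelihood adds the total count to the shape and the number of exposure periods to the rate. Here ∑xᵢ = 59 and n = 9, so shape 5.6→64.6 and rate 1.3→10.3.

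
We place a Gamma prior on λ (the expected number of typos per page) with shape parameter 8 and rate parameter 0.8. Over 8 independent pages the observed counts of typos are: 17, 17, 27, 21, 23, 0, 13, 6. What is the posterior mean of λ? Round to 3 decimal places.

Posterior mean ≈ 15.000

Total count ∑xᵢ = 124 over n = 8 pages.
Gamma is conjugate to the Poisson likelihood: posterior is Gamma(shape = 8+124 = 132, rate = 0.8+8 = 8.8).
Posterior mean = shape/rate = 132/8.8 = 15.000.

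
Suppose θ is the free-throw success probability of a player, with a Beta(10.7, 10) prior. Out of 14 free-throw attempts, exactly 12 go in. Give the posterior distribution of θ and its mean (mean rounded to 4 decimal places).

The binomial likelihood is conjugate to the Beta prior: with 12 successes and 2 failures, the posterior is Beta(10.7+12, 10+2) = Beta(22.7, 12).
Posterior mean = α/(α+β) = 22.7/34.7 = 0.6542.

Posterior: Beta(22.7, 12); mean ≈ 0.6542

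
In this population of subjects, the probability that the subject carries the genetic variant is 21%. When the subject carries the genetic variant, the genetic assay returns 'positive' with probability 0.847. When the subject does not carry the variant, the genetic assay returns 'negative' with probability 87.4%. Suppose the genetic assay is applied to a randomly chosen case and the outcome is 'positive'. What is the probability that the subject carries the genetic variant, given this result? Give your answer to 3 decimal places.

Let H be the event that the subject carries the genetic variant. P(H) = 0.21, so P(¬H) = 0.79. With E the 'positive' result, P(E|H) = 0.847 and P(E|¬H) = 0.126.
P(E) = 0.847·0.21 + 0.126·0.79 = 0.17787 + 0.099540 = 0.27741.
By Bayes' theorem, P(H|E) = 0.17787 / 0.27741 = 0.641.

P(H | E) ≈ 0.641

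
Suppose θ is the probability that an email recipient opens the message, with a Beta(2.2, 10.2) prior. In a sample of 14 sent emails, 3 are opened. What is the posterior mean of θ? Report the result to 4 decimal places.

Posterior mean ≈ 0.1970

Observing 3 successes and 11 failures updates Beta(2.2, 10.2) by adding the success and failure counts to the two shape parameters: α = 2.2+3 = 5.2, β = 10.2+11 = 21.2.
Posterior mean = α/(α+β) = 5.2/26.4 = 0.1970.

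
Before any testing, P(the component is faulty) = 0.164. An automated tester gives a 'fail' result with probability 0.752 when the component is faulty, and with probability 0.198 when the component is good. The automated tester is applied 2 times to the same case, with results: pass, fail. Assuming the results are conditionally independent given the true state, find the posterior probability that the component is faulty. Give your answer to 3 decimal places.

Let H be the event that the component is faulty; start with P(H) = 0.164. P('fail'|H) = 0.752, P('fail'|¬H) = 0.198.
Update on result 1 ('pass'): P(H) ← 0.248·0.1640 / (0.248·0.1640 + 0.802·0.8360) = 0.040672/0.71114 = 0.0572.
Update on result 2 ('fail'): P(H) ← 0.752·0.0572 / (0.752·0.0572 + 0.198·0.9428) = 0.043009/0.22968 = 0.1873.

Posterior P(H) ≈ 0.187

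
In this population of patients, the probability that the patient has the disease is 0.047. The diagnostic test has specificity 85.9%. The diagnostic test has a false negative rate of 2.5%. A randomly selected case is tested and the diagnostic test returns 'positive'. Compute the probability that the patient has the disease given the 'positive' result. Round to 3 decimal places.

Write H for 'the patient has the disease'. Prior odds H:¬H = 0.047/0.953 = 0.049318. For the 'positive' outcome, the likelihood ratio is 0.975/0.141 = 6.9149.
Posterior odds = 0.049318 × 6.9149 = 0.34103, so P(H|E) = 0.34103/(1+0.34103) = 0.254.

P(H | E) ≈ 0.254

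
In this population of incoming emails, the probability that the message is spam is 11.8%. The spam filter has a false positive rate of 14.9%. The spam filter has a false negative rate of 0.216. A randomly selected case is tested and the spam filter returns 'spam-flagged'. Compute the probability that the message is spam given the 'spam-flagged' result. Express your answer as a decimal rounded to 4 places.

P(H | E) ≈ 0.4131

Write H for 'the message is spam'. Prior odds H:¬H = 0.118/0.882 = 0.13379. For the 'spam-flagged' outcome, the likelihood ratio is 0.784/0.149 = 5.2617.
Posterior odds = 0.13379 × 5.2617 = 0.70395, so P(H|E) = 0.70395/(1+0.70395) = 0.4131.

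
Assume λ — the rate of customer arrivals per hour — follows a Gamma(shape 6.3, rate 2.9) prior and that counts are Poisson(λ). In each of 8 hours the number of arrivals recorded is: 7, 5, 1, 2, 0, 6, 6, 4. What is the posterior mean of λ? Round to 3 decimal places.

The Poisson likelihood adds the total count to the shape and the number of exposure periods to the rate. Here ∑xᵢ = 31 and n = 8, so shape 6.3→37.3 and rate 2.9→10.9.
E[λ | data] = 37.3/10.9 = 3.422.

Posterior mean ≈ 3.422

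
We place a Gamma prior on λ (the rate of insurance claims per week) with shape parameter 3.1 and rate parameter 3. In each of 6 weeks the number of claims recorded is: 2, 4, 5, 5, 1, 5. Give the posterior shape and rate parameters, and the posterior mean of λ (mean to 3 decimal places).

Total count ∑xᵢ = 22 over n = 6 weeks.
Gamma is conjugate to the Poisson likelihood: posterior is Gamma(shape = 3.1+22 = 25.1, rate = 3+6 = 9).
Posterior mean = shape/rate = 25.1/9 = 2.789.

Posterior: Gamma(shape=25.1, rate=9); mean ≈ 2.789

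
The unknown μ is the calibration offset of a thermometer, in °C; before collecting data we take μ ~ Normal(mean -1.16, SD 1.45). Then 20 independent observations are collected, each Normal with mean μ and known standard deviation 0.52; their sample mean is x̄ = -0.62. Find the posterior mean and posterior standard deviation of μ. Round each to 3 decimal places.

With known σ, the Normal prior is conjugate. Weight on the data is w = (n/σ²)/(n/σ² + 1/τ₀²) = 73.9645/(73.9645+0.475624) = 0.99361.
Posterior mean = w·x̄ + (1−w)·μ₀ = 0.99361·-0.62 + 0.0063894·-1.16 = -0.623. Posterior variance = 1/(73.9645+0.475624) = 0.0134336, so SD = 0.116.

Posterior mean ≈ -0.623; posterior SD ≈ 0.116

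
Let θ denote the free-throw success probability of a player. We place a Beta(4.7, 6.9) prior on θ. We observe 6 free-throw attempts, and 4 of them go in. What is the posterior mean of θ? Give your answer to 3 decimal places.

The binomial likelihood is conjugate to the Beta prior: with 4 successes and 2 failures, the posterior is Beta(4.7+4, 6.9+2) = Beta(8.7, 8.9).
Posterior mean = α/(α+β) = 8.7/17.6 = 0.494.

Posterior mean ≈ 0.494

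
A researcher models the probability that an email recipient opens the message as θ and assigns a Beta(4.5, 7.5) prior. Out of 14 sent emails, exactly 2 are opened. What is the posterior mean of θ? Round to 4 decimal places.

Posterior mean ≈ 0.2500

The binomial likelihood is conjugate to the Beta prior: with 2 successes and 12 failures, the posterior is Beta(4.5+2, 7.5+12) = Beta(6.5, 19.5).
Posterior mean = α/(α+β) = 6.5/26 = 0.2500.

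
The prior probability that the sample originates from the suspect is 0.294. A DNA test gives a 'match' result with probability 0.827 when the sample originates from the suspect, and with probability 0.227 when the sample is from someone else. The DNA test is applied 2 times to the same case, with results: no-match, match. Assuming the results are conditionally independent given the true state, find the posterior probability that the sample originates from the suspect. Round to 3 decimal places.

Posterior P(H) ≈ 0.253

Let H be the event that the sample originates from the suspect; start with P(H) = 0.294. P('match'|H) = 0.827, P('match'|¬H) = 0.227.
Update on result 1 ('no-match'): P(H) ← 0.173·0.2940 / (0.173·0.2940 + 0.773·0.7060) = 0.050862/0.59660 = 0.0853.
Update on result 2 ('match'): P(H) ← 0.827·0.0853 / (0.827·0.0853 + 0.227·0.9147) = 0.070504/0.27815 = 0.2535.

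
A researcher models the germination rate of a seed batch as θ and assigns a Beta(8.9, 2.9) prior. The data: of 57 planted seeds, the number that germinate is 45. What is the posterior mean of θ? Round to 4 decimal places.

Posterior mean ≈ 0.7834

The binomial likelihood is conjugate to the Beta prior: with 45 successes and 12 failures, the posterior is Beta(8.9+45, 2.9+12) = Beta(53.9, 14.9).
E[θ | data] = 53.9/(53.9+14.9) = 0.7834.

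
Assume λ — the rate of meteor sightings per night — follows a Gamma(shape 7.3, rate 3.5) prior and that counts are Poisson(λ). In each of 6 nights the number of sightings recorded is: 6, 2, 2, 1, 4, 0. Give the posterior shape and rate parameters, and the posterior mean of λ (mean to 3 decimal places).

The Poisson likelihood adds the total count to the shape and the number of exposure periods to the rate. Here ∑xᵢ = 15 and n = 6, so shape 7.3→22.3 and rate 3.5→9.5.
Posterior mean = shape/rate = 22.3/9.5 = 2.347.

Posterior: Gamma(shape=22.3, rate=9.5); mean ≈ 2.347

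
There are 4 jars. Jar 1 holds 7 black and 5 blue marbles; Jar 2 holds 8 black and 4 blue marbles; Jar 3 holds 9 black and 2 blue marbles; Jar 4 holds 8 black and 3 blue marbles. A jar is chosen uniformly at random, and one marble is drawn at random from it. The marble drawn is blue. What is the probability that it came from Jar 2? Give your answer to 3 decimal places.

P(blue|Jar 1) = 0.4167; P(blue|Jar 2) = 0.3333; P(blue|Jar 3) = 0.1818; P(blue|Jar 4) = 0.2727.
Prior × likelihood for each source: 0.25·0.4167=0.1042, 0.25·0.3333=0.08333, 0.25·0.1818=0.04545, 0.25·0.2727=0.06818. Summing gives P(blue) = 0.30114.
P(Jar 2 | blue) = 0.08333 / 0.30114 = 0.277.

Posterior probability ≈ 0.277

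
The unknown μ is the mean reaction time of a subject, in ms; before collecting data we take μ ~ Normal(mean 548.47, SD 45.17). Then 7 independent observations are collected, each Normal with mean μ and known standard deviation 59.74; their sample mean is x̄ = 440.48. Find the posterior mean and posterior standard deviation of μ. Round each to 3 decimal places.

Posterior mean ≈ 462.070; posterior SD ≈ 20.197

Prior precision 1/τ₀² = 1/45.17² = 0.00049012; data precision n/σ² = 7/59.74² = 0.00196141.
Posterior precision = 0.00049012 + 0.00196141 = 0.00245152, giving posterior SD = 1/√0.00245152 = 20.197.
Posterior mean = (0.00049012·548.47 + 0.00196141·440.48) / 0.00245152 = 462.070.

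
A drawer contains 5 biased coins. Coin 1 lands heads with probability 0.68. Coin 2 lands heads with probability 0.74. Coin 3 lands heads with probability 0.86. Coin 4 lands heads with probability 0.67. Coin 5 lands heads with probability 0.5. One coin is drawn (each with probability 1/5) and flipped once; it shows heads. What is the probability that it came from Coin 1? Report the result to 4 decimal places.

Tabulate prior·likelihood by source: [1] prior 0.2, lik 0.68, product 0.1360; [2] prior 0.2, lik 0.74, product 0.1480; [3] prior 0.2, lik 0.86, product 0.1720; [4] prior 0.2, lik 0.67, product 0.1340; [5] prior 0.2, lik 0.5, product 0.1000.
Normalizing constant = 0.69000; the posterior for Coin 1 is its product over the sum, 0.1360/0.69000 = 0.1971.

Posterior probability ≈ 0.1971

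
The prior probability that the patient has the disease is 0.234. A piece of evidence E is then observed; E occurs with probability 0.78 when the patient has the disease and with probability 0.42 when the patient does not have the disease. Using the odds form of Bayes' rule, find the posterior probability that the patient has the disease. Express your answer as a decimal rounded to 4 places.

Prior odds = 0.234/(1−0.234) = 0.30548.
Likelihood ratio for E = 0.78/0.42 = 1.8571.
Posterior odds = prior odds × LR = 0.56733.
Posterior probability = odds/(1+odds) = 0.56733/1.5673 = 0.3620.

Posterior probability ≈ 0.3620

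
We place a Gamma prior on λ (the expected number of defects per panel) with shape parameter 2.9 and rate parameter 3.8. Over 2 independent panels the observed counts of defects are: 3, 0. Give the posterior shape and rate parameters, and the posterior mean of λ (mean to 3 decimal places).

Posterior: Gamma(shape=5.9, rate=5.8); mean ≈ 1.017

Total count ∑xᵢ = 3 over n = 2 panels.
Gamma is conjugate to the Poisson likelihood: posterior is Gamma(shape = 2.9+3 = 5.9, rate = 3.8+2 = 5.8).
E[λ | data] = 5.9/5.8 = 1.017.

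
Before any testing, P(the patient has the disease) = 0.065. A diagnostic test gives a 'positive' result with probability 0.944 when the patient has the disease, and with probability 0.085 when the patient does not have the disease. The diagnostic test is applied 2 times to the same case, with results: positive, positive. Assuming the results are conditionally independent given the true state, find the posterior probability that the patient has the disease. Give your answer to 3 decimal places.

Let H be the event that the patient has the disease; start with P(H) = 0.065. P('positive'|H) = 0.944, P('positive'|¬H) = 0.085.
Update on result 1 ('positive'): P(H) ← 0.944·0.0650 / (0.944·0.0650 + 0.085·0.9350) = 0.061360/0.14083 = 0.4357.
Update on result 2 ('positive'): P(H) ← 0.944·0.4357 / (0.944·0.4357 + 0.085·0.5643) = 0.41129/0.45926 = 0.8956.

Posterior P(H) ≈ 0.896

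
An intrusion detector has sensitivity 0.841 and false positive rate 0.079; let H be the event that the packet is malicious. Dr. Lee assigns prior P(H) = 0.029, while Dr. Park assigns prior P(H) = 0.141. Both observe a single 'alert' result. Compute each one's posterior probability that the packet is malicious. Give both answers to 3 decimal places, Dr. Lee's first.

Dr. Lee: 0.241; Dr. Park: 0.636

The likelihood ratio for an 'alert' result is 0.841/0.079 = 10.646.
Dr. Lee: prior odds 0.029/0.971 = 0.029866; posterior odds 0.31794; posterior probability 0.241.
Dr. Park: prior odds 0.141/0.859 = 0.16414; posterior odds 1.7474; posterior probability 0.636.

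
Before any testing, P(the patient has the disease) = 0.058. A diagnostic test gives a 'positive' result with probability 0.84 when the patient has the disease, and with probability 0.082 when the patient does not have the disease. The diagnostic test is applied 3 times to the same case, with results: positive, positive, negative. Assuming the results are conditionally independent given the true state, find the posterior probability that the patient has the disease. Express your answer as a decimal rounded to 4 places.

With H the event that the patient has the disease, the joint likelihood of the observed sequence is P(data|H) = 0.84·0.84·0.16 = 0.11290 and P(data|¬H) = 0.082·0.082·0.918 = 0.0061726.
Bayes: P(H|data) = 0.058·0.11290 / (0.058·0.11290 + 0.942·0.0061726) = 0.0065480/0.012363 = 0.5297.

Posterior P(H) ≈ 0.5297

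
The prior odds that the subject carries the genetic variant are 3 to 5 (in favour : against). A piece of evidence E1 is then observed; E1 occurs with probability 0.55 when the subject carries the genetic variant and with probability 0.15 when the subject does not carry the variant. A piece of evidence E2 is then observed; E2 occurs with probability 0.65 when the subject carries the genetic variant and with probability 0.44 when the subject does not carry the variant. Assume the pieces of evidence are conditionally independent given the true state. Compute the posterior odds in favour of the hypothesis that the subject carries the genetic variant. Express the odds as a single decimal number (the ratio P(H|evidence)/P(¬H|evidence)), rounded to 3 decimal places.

Posterior odds ≈ 3.250

Prior odds = 3/5 = 0.60000.
Likelihood ratio for E1 = 0.55/0.15 = 3.6667.
Likelihood ratio for E2 = 0.65/0.44 = 1.4773.
Posterior odds = prior odds × LR₁ × LR₂ = 3.2500.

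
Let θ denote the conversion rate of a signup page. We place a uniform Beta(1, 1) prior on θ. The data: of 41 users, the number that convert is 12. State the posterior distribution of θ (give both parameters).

Observing 12 successes and 29 failures updates Beta(1, 1) by adding the success and failure counts to the two shape parameters: α = 1+12 = 13, β = 1+29 = 30.

Posterior: Beta(13, 30)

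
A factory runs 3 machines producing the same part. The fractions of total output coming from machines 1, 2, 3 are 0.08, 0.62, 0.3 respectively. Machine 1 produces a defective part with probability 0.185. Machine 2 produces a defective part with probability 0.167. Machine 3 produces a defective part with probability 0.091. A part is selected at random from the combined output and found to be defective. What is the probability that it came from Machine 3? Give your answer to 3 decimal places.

Posterior probability ≈ 0.187

P(defective|M1) = 0.185; P(defective|M2) = 0.167; P(defective|M3) = 0.091.
Prior × likelihood for each source: 0.08·0.185=0.01480, 0.62·0.167=0.1035, 0.3·0.091=0.02730. Summing gives P(defective) = 0.14564.
P(Machine 3 | defective) = 0.02730 / 0.14564 = 0.187.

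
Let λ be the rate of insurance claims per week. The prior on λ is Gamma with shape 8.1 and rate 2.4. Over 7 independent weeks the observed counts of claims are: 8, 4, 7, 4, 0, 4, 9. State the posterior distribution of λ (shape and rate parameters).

Posterior: Gamma(shape=44.1, rate=9.4)

The Poisson likelihood adds the total count to the shape and the number of exposure periods to the rate. Here ∑xᵢ = 36 and n = 7, so shape 8.1→44.1 and rate 2.4→9.4.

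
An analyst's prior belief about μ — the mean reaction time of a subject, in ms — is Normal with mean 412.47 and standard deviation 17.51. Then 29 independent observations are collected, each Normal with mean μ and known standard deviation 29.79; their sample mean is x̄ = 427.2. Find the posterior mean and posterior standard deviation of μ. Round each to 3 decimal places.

Posterior mean ≈ 425.863; posterior SD ≈ 5.275

Prior precision 1/τ₀² = 1/17.51² = 0.00326158; data precision n/σ² = 29/29.79² = 0.0326781.
Posterior precision = 0.00326158 + 0.0326781 = 0.0359397, giving posterior SD = 1/√0.0359397 = 5.275.
Posterior mean = (0.00326158·412.47 + 0.0326781·427.2) / 0.0359397 = 425.863.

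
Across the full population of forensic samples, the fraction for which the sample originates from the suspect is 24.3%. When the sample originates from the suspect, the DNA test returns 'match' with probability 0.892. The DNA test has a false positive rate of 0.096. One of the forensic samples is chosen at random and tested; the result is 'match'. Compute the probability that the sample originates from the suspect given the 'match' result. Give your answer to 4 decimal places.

P(H | E) ≈ 0.7489

Write H for 'the sample originates from the suspect'. Prior odds H:¬H = 0.243/0.757 = 0.32100. For the 'match' outcome, the likelihood ratio is 0.892/0.096 = 9.2917.
Posterior odds = 0.32100 × 9.2917 = 2.9827, so P(H|E) = 2.9827/(1+2.9827) = 0.7489.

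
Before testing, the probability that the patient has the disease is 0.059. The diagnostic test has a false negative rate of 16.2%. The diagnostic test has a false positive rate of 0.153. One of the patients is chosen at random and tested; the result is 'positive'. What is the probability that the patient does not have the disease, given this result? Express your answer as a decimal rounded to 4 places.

Write H for 'the patient has the disease'. Prior odds H:¬H = 0.059/0.941 = 0.062699. For the 'positive' outcome, the likelihood ratio is 0.838/0.153 = 5.4771.
Posterior odds = 0.062699 × 5.4771 = 0.34341, so P(H|E) = 0.34341/(1+0.34341) = 0.2556. Then P(¬H|E) = 1 − 0.2556 = 0.7444.

P(¬H | E) ≈ 0.7444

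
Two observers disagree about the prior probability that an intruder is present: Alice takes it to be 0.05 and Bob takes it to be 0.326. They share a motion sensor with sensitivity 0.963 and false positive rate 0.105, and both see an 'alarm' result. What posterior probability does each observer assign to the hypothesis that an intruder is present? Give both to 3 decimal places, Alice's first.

P('+'|H) = 0.963, P('+'|¬H) = 0.105.
Alice: numerator 0.963·0.05 = 0.048150; evidence = 0.048150+0.105·0.95 = 0.14790; posterior = 0.326.
Bob: numerator 0.963·0.326 = 0.31394; evidence = 0.31394+0.105·0.674 = 0.38471; posterior = 0.816.

Alice: 0.326; Bob: 0.816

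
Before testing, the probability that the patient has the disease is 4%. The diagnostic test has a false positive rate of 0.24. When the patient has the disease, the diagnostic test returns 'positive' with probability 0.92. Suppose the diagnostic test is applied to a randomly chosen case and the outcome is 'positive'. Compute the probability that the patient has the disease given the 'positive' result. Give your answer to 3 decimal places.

Let H be the event that the patient has the disease. P(H) = 0.04, so P(¬H) = 0.96. With E the 'positive' result, P(E|H) = 0.92 and P(E|¬H) = 0.24.
P(E) = 0.92·0.04 + 0.24·0.96 = 0.036800 + 0.23040 = 0.26720.
By Bayes' theorem, P(H|E) = 0.036800 / 0.26720 = 0.138.

P(H | E) ≈ 0.138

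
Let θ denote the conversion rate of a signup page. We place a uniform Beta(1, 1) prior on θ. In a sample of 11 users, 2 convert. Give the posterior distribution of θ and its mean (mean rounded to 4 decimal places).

Posterior: Beta(3, 10); mean ≈ 0.2308

The binomial likelihood is conjugate to the Beta prior: with 2 successes and 9 failures, the posterior is Beta(1+2, 1+9) = Beta(3, 10).
Posterior mean = α/(α+β) = 3/13 = 0.2308.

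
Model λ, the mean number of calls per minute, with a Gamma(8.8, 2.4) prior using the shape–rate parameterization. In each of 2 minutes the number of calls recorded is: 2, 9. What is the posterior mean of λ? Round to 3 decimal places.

Posterior mean ≈ 4.500

Total count ∑xᵢ = 11 over n = 2 minutes.
Gamma is conjugate to the Poisson likelihood: posterior is Gamma(shape = 8.8+11 = 19.8, rate = 2.4+2 = 4.4).
Posterior mean = shape/rate = 19.8/4.4 = 4.500.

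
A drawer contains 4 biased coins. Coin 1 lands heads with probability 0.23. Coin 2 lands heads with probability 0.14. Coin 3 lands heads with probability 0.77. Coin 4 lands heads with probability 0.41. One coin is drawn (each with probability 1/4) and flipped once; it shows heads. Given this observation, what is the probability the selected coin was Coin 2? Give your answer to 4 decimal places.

Posterior probability ≈ 0.0903

P(heads|C1) = 0.23; P(heads|C2) = 0.14; P(heads|C3) = 0.77; P(heads|C4) = 0.41.
Prior × likelihood for each source: 0.25·0.23=0.05750, 0.25·0.14=0.03500, 0.25·0.77=0.1925, 0.25·0.41=0.1025. Summing gives P(heads) = 0.38750.
P(Coin 2 | heads) = 0.03500 / 0.38750 = 0.0903.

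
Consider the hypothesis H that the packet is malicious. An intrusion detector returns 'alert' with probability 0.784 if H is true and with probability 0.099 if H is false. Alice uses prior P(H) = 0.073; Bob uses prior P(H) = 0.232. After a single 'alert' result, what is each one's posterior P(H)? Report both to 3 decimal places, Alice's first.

The likelihood ratio for an 'alert' result is 0.784/0.099 = 7.9192.
Alice: prior odds 0.073/0.927 = 0.078749; posterior odds 0.62363; posterior probability 0.384.
Bob: prior odds 0.232/0.768 = 0.30208; posterior odds 2.3923; posterior probability 0.705.

Alice: 0.384; Bob: 0.705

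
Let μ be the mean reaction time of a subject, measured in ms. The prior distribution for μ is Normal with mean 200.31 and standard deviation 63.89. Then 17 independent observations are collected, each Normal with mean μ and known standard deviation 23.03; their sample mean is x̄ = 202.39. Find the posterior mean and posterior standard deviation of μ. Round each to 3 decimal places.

Posterior mean ≈ 202.374; posterior SD ≈ 5.564

Prior precision 1/τ₀² = 1/63.89² = 0.00024498; data precision n/σ² = 17/23.03² = 0.0320524.
Posterior precision = 0.00024498 + 0.0320524 = 0.0322974, giving posterior SD = 1/√0.0322974 = 5.564.
Posterior mean = (0.00024498·200.31 + 0.0320524·202.39) / 0.0322974 = 202.374.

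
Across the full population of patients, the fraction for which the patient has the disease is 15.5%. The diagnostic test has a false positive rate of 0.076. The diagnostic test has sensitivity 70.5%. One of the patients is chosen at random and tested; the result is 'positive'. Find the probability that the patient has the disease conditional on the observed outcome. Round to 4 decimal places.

P(H | E) ≈ 0.6298

Write H for 'the patient has the disease'. Prior odds H:¬H = 0.155/0.845 = 0.18343. For the 'positive' outcome, the likelihood ratio is 0.705/0.076 = 9.2763.
Posterior odds = 0.18343 × 9.2763 = 1.7016, so P(H|E) = 1.7016/(1+1.7016) = 0.6298.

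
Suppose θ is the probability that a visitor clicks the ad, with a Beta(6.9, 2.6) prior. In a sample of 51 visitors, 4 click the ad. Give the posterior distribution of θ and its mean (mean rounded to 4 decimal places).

The binomial likelihood is conjugate to the Beta prior: with 4 successes and 47 failures, the posterior is Beta(6.9+4, 2.6+47) = Beta(10.9, 49.6).
Posterior mean = α/(α+β) = 10.9/60.5 = 0.1802.

Posterior: Beta(10.9, 49.6); mean ≈ 0.1802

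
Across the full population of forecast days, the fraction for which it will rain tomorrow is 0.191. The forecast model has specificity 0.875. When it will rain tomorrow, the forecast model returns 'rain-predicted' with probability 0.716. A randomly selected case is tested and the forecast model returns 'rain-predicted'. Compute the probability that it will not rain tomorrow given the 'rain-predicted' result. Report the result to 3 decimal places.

P(¬H | E) ≈ 0.425

Write H for 'it will rain tomorrow'. Prior odds H:¬H = 0.191/0.809 = 0.23609. For the 'rain-predicted' outcome, the likelihood ratio is 0.716/0.125 = 5.7280.
Posterior odds = 0.23609 × 5.7280 = 1.3523, so P(H|E) = 1.3523/(1+1.3523) = 0.575. Then P(¬H|E) = 1 − 0.575 = 0.425.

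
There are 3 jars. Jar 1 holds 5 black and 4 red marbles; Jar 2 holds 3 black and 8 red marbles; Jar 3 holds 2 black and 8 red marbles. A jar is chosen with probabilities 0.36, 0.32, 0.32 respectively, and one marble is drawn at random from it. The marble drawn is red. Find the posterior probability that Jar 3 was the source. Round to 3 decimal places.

Posterior probability ≈ 0.395

P(red|Jar 1) = 0.4444; P(red|Jar 2) = 0.7273; P(red|Jar 3) = 0.8.
Prior × likelihood for each source: 0.36·0.4444=0.1600, 0.32·0.7273=0.2327, 0.32·0.8=0.2560. Summing gives P(red) = 0.64873.
P(Jar 3 | red) = 0.2560 / 0.64873 = 0.395.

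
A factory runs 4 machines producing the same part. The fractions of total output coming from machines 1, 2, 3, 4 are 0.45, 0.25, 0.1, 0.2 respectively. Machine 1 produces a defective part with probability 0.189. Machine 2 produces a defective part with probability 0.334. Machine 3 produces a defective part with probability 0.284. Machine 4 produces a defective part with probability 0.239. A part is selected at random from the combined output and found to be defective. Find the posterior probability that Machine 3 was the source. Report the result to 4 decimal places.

Tabulate prior·likelihood by source: [1] prior 0.45, lik 0.189, product 0.08505; [2] prior 0.25, lik 0.334, product 0.08350; [3] prior 0.1, lik 0.284, product 0.02840; [4] prior 0.2, lik 0.239, product 0.04780.
Normalizing constant = 0.24475; the posterior for Machine 3 is its product over the sum, 0.02840/0.24475 = 0.1160.

Posterior probability ≈ 0.1160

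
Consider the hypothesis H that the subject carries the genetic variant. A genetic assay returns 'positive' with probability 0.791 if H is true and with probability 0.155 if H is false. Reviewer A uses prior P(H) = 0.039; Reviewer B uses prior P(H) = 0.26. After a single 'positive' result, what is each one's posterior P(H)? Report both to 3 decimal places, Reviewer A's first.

Reviewer A: 0.172; Reviewer B: 0.642

P('+'|H) = 0.791, P('+'|¬H) = 0.155.
Reviewer A: numerator 0.791·0.039 = 0.030849; evidence = 0.030849+0.155·0.961 = 0.17980; posterior = 0.172.
Reviewer B: numerator 0.791·0.26 = 0.20566; evidence = 0.20566+0.155·0.74 = 0.32036; posterior = 0.642.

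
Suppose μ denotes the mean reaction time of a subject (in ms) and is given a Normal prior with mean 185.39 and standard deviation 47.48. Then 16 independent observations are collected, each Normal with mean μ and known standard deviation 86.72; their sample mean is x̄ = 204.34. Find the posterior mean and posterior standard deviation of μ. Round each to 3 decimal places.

Posterior mean ≈ 201.071; posterior SD ≈ 19.721

Prior precision 1/τ₀² = 1/47.48² = 0.00044359; data precision n/σ² = 16/86.72² = 0.00212756.
Posterior precision = 0.00044359 + 0.00212756 = 0.00257114, giving posterior SD = 1/√0.00257114 = 19.721.
Posterior mean = (0.00044359·185.39 + 0.00212756·204.34) / 0.00257114 = 201.071.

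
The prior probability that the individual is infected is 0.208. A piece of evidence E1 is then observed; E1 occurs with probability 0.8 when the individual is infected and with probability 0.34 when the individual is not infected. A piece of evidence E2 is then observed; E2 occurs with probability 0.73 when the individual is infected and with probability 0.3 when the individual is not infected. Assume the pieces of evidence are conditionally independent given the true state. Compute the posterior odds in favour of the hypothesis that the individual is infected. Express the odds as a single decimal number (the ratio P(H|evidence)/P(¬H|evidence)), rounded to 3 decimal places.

Posterior odds ≈ 1.504

Prior odds = 0.208/(1−0.208) = 0.26263.
Likelihood ratio for E1 = 0.8/0.34 = 2.3529.
Likelihood ratio for E2 = 0.73/0.3 = 2.4333.
Posterior odds = prior odds × LR₁ × LR₂ = 1.5037.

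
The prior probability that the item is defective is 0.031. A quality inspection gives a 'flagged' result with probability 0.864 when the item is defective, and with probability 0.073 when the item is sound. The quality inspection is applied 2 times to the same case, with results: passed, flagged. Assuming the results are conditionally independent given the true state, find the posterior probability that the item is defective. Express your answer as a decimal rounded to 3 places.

Posterior P(H) ≈ 0.053

Let H be the event that the item is defective; start with P(H) = 0.031. P('flagged'|H) = 0.864, P('flagged'|¬H) = 0.073.
Update on result 1 ('passed'): P(H) ← 0.136·0.0310 / (0.136·0.0310 + 0.927·0.9690) = 0.0042160/0.90248 = 0.0047.
Update on result 2 ('flagged'): P(H) ← 0.864·0.0047 / (0.864·0.0047 + 0.073·0.9953) = 0.0040362/0.076695 = 0.0526.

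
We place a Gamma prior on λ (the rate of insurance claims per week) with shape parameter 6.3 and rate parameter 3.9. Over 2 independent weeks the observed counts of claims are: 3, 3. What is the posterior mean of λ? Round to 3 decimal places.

Total count ∑xᵢ = 6 over n = 2 weeks.
Gamma is conjugate to the Poisson likelihood: posterior is Gamma(shape = 6.3+6 = 12.3, rate = 3.9+2 = 5.9).
Posterior mean = shape/rate = 12.3/5.9 = 2.085.

Posterior mean ≈ 2.085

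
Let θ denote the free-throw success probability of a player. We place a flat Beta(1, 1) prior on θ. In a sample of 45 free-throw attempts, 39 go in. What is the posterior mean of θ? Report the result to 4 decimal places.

The binomial likelihood is conjugate to the Beta prior: with 39 successes and 6 failures, the posterior is Beta(1+39, 1+6) = Beta(40, 7).
E[θ | data] = 40/(40+7) = 0.8511.

Posterior mean ≈ 0.8511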